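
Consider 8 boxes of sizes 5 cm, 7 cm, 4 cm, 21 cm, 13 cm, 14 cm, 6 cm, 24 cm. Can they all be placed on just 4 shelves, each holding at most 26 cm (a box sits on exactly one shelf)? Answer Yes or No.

A valid assignment using 4 shelves:
  shelf 1: 24 = 24
  shelf 2: 21 + 5 = 26
  shelf 3: 14 + 7 + 4 = 25
  shelf 4: 13 + 6 = 19
Every load is within 26 cm, so 4 shelves suffice.

Yes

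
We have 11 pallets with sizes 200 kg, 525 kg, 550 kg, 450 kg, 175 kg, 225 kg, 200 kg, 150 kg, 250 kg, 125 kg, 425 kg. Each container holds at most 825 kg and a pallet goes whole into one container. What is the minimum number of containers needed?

Total = 550 + 525 + 450 + 425 + 250 + 225 + 200 + 200 + 175 + 150 + 125 = 3275 kg.
Lower bound: ⌈3275/825⌉ = 4 containers.
A packing using 4 containers:
  container 1: 550 + 250 = 800
  container 2: 525 + 175 + 125 = 825
  container 3: 450 + 225 + 150 = 825
  container 4: 425 + 200 + 200 = 825
This matches the lower bound, so 4 is optimal.

4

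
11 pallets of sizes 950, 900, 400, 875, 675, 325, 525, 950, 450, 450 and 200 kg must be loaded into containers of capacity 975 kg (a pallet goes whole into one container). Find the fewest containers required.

Total = 950 + 950 + 900 + 875 + 675 + 525 + 450 + 450 + 400 + 325 + 200 = 6700 kg.
Lower bound: ⌈6700/975⌉ = 7 containers.
A packing using 8 containers:
  container 1: 950 = 950
  container 2: 950 = 950
  container 3: 900 = 900
  container 4: 875 = 875
  container 5: 675 + 200 = 875
  container 6: 525 + 450 = 975
  container 7: 450 + 400 = 850
  container 8: 325 = 325
No arrangement into 7 containers stays within capacity, so 8 is optimal.

8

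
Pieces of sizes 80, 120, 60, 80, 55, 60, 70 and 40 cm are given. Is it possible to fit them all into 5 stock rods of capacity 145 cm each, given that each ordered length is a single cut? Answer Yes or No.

A valid assignment using 5 stock rods:
  stock rod 1: 120 = 120
  stock rod 2: 80 + 60 = 140
  stock rod 3: 80 + 60 = 140
  stock rod 4: 70 + 55 = 125
  stock rod 5: 40 = 40
Every load is within 145 cm, so 5 stock rods suffice.

Yes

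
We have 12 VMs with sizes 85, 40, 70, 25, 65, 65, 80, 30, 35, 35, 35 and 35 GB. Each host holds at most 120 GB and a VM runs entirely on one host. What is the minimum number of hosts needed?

6

Total = 85 + 80 + 70 + 65 + 65 + 40 + 35 + 35 + 35 + 35 + 30 + 25 = 600 GB.
Lower bound: ⌈600/120⌉ = 5 hosts.
A packing using 6 hosts:
  host 1: 85 + 35 = 120
  host 2: 80 + 40 = 120
  host 3: 70 + 35 = 105
  host 4: 65 + 35 = 100
  host 5: 65 + 35 = 100
  host 6: 30 + 25 = 55
No arrangement into 5 hosts stays within capacity, so 6 is optimal.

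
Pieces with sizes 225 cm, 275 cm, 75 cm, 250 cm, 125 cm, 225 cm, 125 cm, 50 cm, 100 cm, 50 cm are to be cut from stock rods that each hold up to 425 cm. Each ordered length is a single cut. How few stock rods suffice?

Total = 275 + 250 + 225 + 225 + 125 + 125 + 100 + 75 + 50 + 50 = 1500 cm.
Lower bound: ⌈1500/425⌉ = 4 stock rods.
A packing using 4 stock rods:
  stock rod 1: 275 + 125 = 400
  stock rod 2: 250 + 125 + 50 = 425
  stock rod 3: 225 + 100 + 75 = 400
  stock rod 4: 225 + 50 = 275
This matches the lower bound, so 4 is optimal.

4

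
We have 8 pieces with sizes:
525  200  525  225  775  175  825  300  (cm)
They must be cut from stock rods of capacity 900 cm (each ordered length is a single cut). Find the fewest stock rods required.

5

Total = 825 + 775 + 525 + 525 + 300 + 225 + 200 + 175 = 3550 cm.
Lower bound: ⌈3550/900⌉ = 4 stock rods.
A packing using 5 stock rods:
  stock rod 1: 825 = 825
  stock rod 2: 775 = 775
  stock rod 3: 525 + 300 = 825
  stock rod 4: 525 + 225 = 750
  stock rod 5: 200 + 175 = 375
No arrangement into 4 stock rods stays within capacity, so 5 is optimal.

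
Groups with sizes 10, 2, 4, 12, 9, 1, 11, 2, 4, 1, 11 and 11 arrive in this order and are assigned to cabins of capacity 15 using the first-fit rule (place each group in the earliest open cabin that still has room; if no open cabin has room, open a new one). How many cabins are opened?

6

  10 → cabin 1 (new)  [load 10/15]
  2 → cabin 1  [load 12/15]
  4 → cabin 2 (new)  [load 4/15]
  12 → cabin 3 (new)  [load 12/15]
  9 → cabin 2  [load 13/15]
  1 → cabin 1  [load 13/15]
  11 → cabin 4 (new)  [load 11/15]
  2 → cabin 1  [load 15/15]
  4 → cabin 4  [load 15/15]
  1 → cabin 2  [load 14/15]
  11 → cabin 5 (new)  [load 11/15]
  11 → cabin 6 (new)  [load 11/15]
6 cabins opened.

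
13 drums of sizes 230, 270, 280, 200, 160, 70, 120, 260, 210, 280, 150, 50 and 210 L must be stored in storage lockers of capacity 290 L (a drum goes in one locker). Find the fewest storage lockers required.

10

Total = 280 + 280 + 270 + 260 + 230 + 210 + 210 + 200 + 160 + 150 + 120 + 70 + 50 = 2490 L.
Lower bound: ⌈2490/290⌉ = 9 storage lockers.
Also, 10 drums each exceed 145 L, and no two of those can share a locker, so at least 10 storage lockers are needed.
A packing using 10 storage lockers:
  locker 1: 280 = 280
  locker 2: 280 = 280
  locker 3: 270 = 270
  locker 4: 260 = 260
  locker 5: 230 + 50 = 280
  locker 6: 210 + 70 = 280
  locker 7: 210 = 210
  locker 8: 200 = 200
  locker 9: 160 + 120 = 280
  locker 10: 150 = 150
This matches the lower bound, so 10 is optimal.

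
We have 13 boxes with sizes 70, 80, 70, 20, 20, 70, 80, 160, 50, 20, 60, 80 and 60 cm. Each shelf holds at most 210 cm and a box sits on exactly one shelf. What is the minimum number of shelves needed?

4

Total = 160 + 80 + 80 + 80 + 70 + 70 + 70 + 60 + 60 + 50 + 20 + 20 + 20 = 840 cm.
Lower bound: ⌈840/210⌉ = 4 shelves.
A packing using 4 shelves:
  shelf 1: 160 + 50 = 210
  shelf 2: 80 + 70 + 60 = 210
  shelf 3: 80 + 70 + 60 = 210
  shelf 4: 80 + 70 + 20 + 20 + 20 = 210
This matches the lower bound, so 4 is optimal.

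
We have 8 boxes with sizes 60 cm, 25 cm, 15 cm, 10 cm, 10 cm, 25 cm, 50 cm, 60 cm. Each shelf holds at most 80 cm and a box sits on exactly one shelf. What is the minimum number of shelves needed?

Total = 60 + 60 + 50 + 25 + 25 + 15 + 10 + 10 = 255 cm.
Lower bound: ⌈255/80⌉ = 4 shelves.
A packing using 4 shelves:
  shelf 1: 60 + 15 = 75
  shelf 2: 60 + 10 + 10 = 80
  shelf 3: 50 + 25 = 75
  shelf 4: 25 = 25
This matches the lower bound, so 4 is optimal.

4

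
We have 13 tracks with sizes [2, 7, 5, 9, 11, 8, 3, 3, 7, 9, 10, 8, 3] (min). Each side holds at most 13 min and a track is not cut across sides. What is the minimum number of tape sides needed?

Total = 11 + 10 + 9 + 9 + 8 + 8 + 7 + 7 + 5 + 3 + 3 + 3 + 2 = 85 min.
Lower bound: ⌈85/13⌉ = 7 tape sides.
Also, 8 tracks each exceed 13/2 min, and no two of those can share a side, so at least 8 tape sides are needed.
A packing using 8 tape sides:
  side 1: 11 + 2 = 13
  side 2: 10 + 3 = 13
  side 3: 9 + 3 = 12
  side 4: 9 + 3 = 12
  side 5: 8 + 5 = 13
  side 6: 8 = 8
  side 7: 7 = 7
  side 8: 7 = 7
This matches the lower bound, so 8 is optimal.

8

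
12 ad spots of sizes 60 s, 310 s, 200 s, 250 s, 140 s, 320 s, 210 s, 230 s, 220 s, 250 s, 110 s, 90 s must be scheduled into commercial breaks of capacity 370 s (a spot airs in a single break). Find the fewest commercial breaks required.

Total = 320 + 310 + 250 + 250 + 230 + 220 + 210 + 200 + 140 + 110 + 90 + 60 = 2390 s.
Lower bound: ⌈2390/370⌉ = 7 commercial breaks.
Also, 8 ad spots each exceed 185 s, and no two of those can share a break, so at least 8 commercial breaks are needed.
A packing using 8 commercial breaks:
  break 1: 320 = 320
  break 2: 310 + 60 = 370
  break 3: 250 + 110 = 360
  break 4: 250 + 90 = 340
  break 5: 230 + 140 = 370
  break 6: 220 = 220
  break 7: 210 = 210
  break 8: 200 = 200
This matches the lower bound, so 8 is optimal.

8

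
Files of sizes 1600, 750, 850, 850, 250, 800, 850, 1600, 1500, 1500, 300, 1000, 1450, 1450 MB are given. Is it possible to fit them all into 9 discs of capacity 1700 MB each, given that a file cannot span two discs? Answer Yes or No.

Total = 14750 MB; ⌈14750/1700⌉ = 9.
The bound of 9 does not rule out 9, but exhaustive search shows no assignment into 9 discs of capacity 1700 MB exists — the minimum is 10.

No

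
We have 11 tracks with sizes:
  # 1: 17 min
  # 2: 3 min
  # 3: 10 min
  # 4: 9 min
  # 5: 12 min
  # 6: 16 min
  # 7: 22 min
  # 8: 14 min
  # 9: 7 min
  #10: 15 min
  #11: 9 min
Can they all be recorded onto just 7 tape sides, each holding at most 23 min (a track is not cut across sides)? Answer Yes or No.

Yes

A valid assignment using 7 tape sides:
  side 1: 22 = 22
  side 2: 17 + 3 = 20
  side 3: 16 + 7 = 23
  side 4: 15 = 15
  side 5: 14 + 9 = 23
  side 6: 12 + 10 = 22
  side 7: 9 = 9
Every load is within 23 min, so 7 tape sides suffice.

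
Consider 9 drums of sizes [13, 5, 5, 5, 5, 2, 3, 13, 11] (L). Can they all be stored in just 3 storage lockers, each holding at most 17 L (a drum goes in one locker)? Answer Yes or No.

Total = 62 L; ⌈62/17⌉ = 4.
At least 4 storage lockers are required, but only 3 are allowed.

No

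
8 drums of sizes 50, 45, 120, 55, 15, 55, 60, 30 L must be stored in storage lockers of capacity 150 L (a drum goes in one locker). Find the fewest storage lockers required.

Total = 120 + 60 + 55 + 55 + 50 + 45 + 30 + 15 = 430 L.
Lower bound: ⌈430/150⌉ = 3 storage lockers.
A packing using 3 storage lockers:
  locker 1: 120 + 30 = 150
  locker 2: 60 + 55 + 15 = 130
  locker 3: 55 + 50 + 45 = 150
This matches the lower bound, so 3 is optimal.

3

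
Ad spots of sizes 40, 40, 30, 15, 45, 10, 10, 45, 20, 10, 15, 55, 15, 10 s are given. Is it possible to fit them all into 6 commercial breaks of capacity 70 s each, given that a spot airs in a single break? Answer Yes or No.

Yes

A valid assignment using 6 commercial breaks:
  break 1: 55 + 15 = 70
  break 2: 45 + 20 = 65
  break 3: 45 + 15 + 10 = 70
  break 4: 40 + 30 = 70
  break 5: 40 + 15 + 10 = 65
  break 6: 10 + 10 = 20
Every load is within 70 s, so 6 commercial breaks suffice.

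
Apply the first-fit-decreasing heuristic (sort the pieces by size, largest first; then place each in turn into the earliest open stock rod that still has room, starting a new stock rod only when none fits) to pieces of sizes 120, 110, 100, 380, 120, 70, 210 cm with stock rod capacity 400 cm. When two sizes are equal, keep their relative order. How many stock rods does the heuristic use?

Sorted descending: 380, 210, 120, 120, 110, 100, 70.
  380 → stock rod 1 (new)  [load 380/400]
  210 → stock rod 2 (new)  [load 210/400]
  120 → stock rod 2  [load 330/400]
  120 → stock rod 3 (new)  [load 120/400]
  110 → stock rod 3  [load 230/400]
  100 → stock rod 3  [load 330/400]
  70 → stock rod 2  [load 400/400]
3 stock rods opened.

3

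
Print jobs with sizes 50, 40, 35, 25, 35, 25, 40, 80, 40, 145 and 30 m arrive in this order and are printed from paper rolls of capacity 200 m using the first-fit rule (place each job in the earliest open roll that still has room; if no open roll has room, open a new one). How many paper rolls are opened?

  50 → roll 1 (new)  [load 50/200]
  40 → roll 1  [load 90/200]
  35 → roll 1  [load 125/200]
  25 → roll 1  [load 150/200]
  35 → roll 1  [load 185/200]
  25 → roll 2 (new)  [load 25/200]
  40 → roll 2  [load 65/200]
  80 → roll 2  [load 145/200]
  40 → roll 2  [load 185/200]
  145 → roll 3 (new)  [load 145/200]
  30 → roll 3  [load 175/200]
3 paper rolls opened.

3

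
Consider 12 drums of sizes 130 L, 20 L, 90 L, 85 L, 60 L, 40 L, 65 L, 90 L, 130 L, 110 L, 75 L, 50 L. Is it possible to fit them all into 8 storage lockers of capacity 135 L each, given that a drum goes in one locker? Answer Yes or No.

A valid assignment using 8 storage lockers:
  locker 1: 130 = 130
  locker 2: 130 = 130
  locker 3: 110 + 20 = 130
  locker 4: 90 + 40 = 130
  locker 5: 90 = 90
  locker 6: 85 + 50 = 135
  locker 7: 75 + 60 = 135
  locker 8: 65 = 65
Every load is within 135 L, so 8 storage lockers suffice.

Yes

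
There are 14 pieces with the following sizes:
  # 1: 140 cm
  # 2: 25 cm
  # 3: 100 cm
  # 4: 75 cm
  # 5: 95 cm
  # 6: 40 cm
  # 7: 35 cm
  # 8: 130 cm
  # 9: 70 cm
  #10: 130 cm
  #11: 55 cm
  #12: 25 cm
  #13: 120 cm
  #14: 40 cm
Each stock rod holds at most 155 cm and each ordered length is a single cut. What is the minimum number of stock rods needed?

8

Total = 140 + 130 + 130 + 120 + 100 + 95 + 75 + 70 + 55 + 40 + 40 + 35 + 25 + 25 = 1080 cm.
Lower bound: ⌈1080/155⌉ = 7 stock rods.
A packing using 8 stock rods:
  stock rod 1: 140 = 140
  stock rod 2: 130 + 25 = 155
  stock rod 3: 130 + 25 = 155
  stock rod 4: 120 + 35 = 155
  stock rod 5: 100 + 55 = 155
  stock rod 6: 95 + 40 = 135
  stock rod 7: 75 + 70 = 145
  stock rod 8: 40 = 40
No arrangement into 7 stock rods stays within capacity, so 8 is optimal.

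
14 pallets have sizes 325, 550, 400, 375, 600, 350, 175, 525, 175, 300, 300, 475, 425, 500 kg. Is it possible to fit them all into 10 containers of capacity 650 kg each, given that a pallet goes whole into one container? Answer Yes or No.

Yes

A valid assignment using 10 containers:
  container 1: 600 = 600
  container 2: 550 = 550
  container 3: 525 = 525
  container 4: 500 = 500
  container 5: 475 + 175 = 650
  container 6: 425 + 175 = 600
  container 7: 400 = 400
  container 8: 375 = 375
  container 9: 350 + 300 = 650
  container 10: 325 + 300 = 625
Every load is within 650 kg, so 10 containers suffice.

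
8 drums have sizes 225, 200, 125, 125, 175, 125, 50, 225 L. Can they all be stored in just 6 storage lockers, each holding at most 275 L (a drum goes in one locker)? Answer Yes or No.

A valid assignment using 6 storage lockers:
  locker 1: 225 + 50 = 275
  locker 2: 225 = 225
  locker 3: 200 = 200
  locker 4: 175 = 175
  locker 5: 125 + 125 = 250
  locker 6: 125 = 125
Every load is within 275 L, so 6 storage lockers suffice.

Yes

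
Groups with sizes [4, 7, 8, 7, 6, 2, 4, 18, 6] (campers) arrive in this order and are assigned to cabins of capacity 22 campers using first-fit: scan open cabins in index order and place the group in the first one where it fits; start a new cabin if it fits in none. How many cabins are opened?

  4 → cabin 1 (new)  [load 4/22]
  7 → cabin 1  [load 11/22]
  8 → cabin 1  [load 19/22]
  7 → cabin 2 (new)  [load 7/22]
  6 → cabin 2  [load 13/22]
  2 → cabin 1  [load 21/22]
  4 → cabin 2  [load 17/22]
  18 → cabin 3 (new)  [load 18/22]
  6 → cabin 4 (new)  [load 6/22]
4 cabins opened.

4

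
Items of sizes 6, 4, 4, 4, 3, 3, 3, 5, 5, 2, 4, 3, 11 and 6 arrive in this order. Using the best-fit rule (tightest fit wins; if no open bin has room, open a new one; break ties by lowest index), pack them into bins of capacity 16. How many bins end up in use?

  6 → bin 1 (new)  [load 6/16]
  4 → bin 1  [load 10/16]
  4 → bin 1  [load 14/16]
  4 → bin 2 (new)  [load 4/16]
  3 → bin 2  [load 7/16]
  3 → bin 2  [load 10/16]
  3 → bin 2  [load 13/16]
  5 → bin 3 (new)  [load 5/16]
  5 → bin 3  [load 10/16]
  2 → bin 1  [load 16/16]
  4 → bin 3  [load 14/16]
  3 → bin 2  [load 16/16]
  11 → bin 4 (new)  [load 11/16]
  6 → bin 5 (new)  [load 6/16]
5 bins opened.

5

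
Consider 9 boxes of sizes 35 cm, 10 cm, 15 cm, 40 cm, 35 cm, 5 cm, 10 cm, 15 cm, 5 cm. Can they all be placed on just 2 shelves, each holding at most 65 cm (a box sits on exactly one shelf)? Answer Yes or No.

No

Total = 170 cm; ⌈170/65⌉ = 3.
At least 3 shelves are required, but only 2 are allowed.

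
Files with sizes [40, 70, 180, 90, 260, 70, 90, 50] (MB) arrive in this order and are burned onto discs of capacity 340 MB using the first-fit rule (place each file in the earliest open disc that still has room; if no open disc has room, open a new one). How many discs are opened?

  40 → disc 1 (new)  [load 40/340]
  70 → disc 1  [load 110/340]
  180 → disc 1  [load 290/340]
  90 → disc 2 (new)  [load 90/340]
  260 → disc 3 (new)  [load 260/340]
  70 → disc 2  [load 160/340]
  90 → disc 2  [load 250/340]
  50 → disc 1  [load 340/340]
3 discs opened.

3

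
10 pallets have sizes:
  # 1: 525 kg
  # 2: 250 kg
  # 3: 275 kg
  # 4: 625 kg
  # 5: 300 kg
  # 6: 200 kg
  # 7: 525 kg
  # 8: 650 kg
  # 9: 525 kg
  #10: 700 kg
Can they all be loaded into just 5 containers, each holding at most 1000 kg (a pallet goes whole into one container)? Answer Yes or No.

Total = 4575 kg; ⌈4575/1000⌉ = 5.
6 pallets each exceed half the capacity and cannot share a container, forcing at least 6 containers.
At least 6 containers are required, but only 5 are allowed.

No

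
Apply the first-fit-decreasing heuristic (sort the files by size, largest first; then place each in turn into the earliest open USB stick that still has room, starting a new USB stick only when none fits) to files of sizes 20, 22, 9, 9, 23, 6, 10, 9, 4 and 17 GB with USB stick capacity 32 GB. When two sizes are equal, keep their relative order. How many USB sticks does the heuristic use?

Sorted descending: 23, 22, 20, 17, 10, 9, 9, 9, 6, 4.
  23 → USB stick 1 (new)  [load 23/32]
  22 → USB stick 2 (new)  [load 22/32]
  20 → USB stick 3 (new)  [load 20/32]
  17 → USB stick 4 (new)  [load 17/32]
  10 → USB stick 2  [load 32/32]
  9 → USB stick 1  [load 32/32]
  9 → USB stick 3  [load 29/32]
  9 → USB stick 4  [load 26/32]
  6 → USB stick 4  [load 32/32]
  4 → USB stick 5 (new)  [load 4/32]
5 USB sticks opened.

5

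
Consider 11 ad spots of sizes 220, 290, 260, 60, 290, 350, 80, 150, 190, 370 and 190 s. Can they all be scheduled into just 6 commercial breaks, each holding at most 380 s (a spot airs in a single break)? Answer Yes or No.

No

Total = 2450 s; ⌈2450/380⌉ = 7.
At least 7 commercial breaks are required, but only 6 are allowed.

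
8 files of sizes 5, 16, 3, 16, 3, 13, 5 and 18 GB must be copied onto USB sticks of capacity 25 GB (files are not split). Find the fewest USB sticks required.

4

Total = 18 + 16 + 16 + 13 + 5 + 5 + 3 + 3 = 79 GB.
Lower bound: ⌈79/25⌉ = 4 USB sticks.
A packing using 4 USB sticks:
  USB stick 1: 18 + 5 = 23
  USB stick 2: 16 + 5 + 3 = 24
  USB stick 3: 16 + 3 = 19
  USB stick 4: 13 = 13
This matches the lower bound, so 4 is optimal.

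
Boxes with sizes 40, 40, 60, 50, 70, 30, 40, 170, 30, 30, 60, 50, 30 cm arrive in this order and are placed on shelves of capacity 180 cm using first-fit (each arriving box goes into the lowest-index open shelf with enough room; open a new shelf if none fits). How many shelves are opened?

5

  40 → shelf 1 (new)  [load 40/180]
  40 → shelf 1  [load 80/180]
  60 → shelf 1  [load 140/180]
  50 → shelf 2 (new)  [load 50/180]
  70 → shelf 2  [load 120/180]
  30 → shelf 1  [load 170/180]
  40 → shelf 2  [load 160/180]
  170 → shelf 3 (new)  [load 170/180]
  30 → shelf 4 (new)  [load 30/180]
  30 → shelf 4  [load 60/180]
  60 → shelf 4  [load 120/180]
  50 → shelf 4  [load 170/180]
  30 → shelf 5 (new)  [load 30/180]
5 shelves opened.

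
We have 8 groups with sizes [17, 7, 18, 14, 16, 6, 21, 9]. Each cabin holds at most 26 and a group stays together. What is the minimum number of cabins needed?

Total = 21 + 18 + 17 + 16 + 14 + 9 + 7 + 6 = 108.
Lower bound: ⌈108/26⌉ = 5 cabins.
A packing using 5 cabins:
  cabin 1: 21 = 21
  cabin 2: 18 + 7 = 25
  cabin 3: 17 + 9 = 26
  cabin 4: 16 + 6 = 22
  cabin 5: 14 = 14
This matches the lower bound, so 5 is optimal.

5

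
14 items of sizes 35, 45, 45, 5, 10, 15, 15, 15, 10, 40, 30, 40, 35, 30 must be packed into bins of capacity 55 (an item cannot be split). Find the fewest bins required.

8

Total = 45 + 45 + 40 + 40 + 35 + 35 + 30 + 30 + 15 + 15 + 15 + 10 + 10 + 5 = 370.
Lower bound: ⌈370/55⌉ = 7 bins.
Also, 8 items each exceed 55/2, and no two of those can share a bin, so at least 8 bins are needed.
A packing using 8 bins:
  bin 1: 45 + 10 = 55
  bin 2: 45 + 10 = 55
  bin 3: 40 + 15 = 55
  bin 4: 40 + 15 = 55
  bin 5: 35 + 15 + 5 = 55
  bin 6: 35 = 35
  bin 7: 30 = 30
  bin 8: 30 = 30
This matches the lower bound, so 8 is optimal.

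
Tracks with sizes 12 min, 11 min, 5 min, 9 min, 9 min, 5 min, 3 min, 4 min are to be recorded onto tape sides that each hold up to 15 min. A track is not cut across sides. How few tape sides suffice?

Total = 12 + 11 + 9 + 9 + 5 + 5 + 4 + 3 = 58 min.
Lower bound: ⌈58/15⌉ = 4 tape sides.
A packing using 4 tape sides:
  side 1: 12 + 3 = 15
  side 2: 11 + 4 = 15
  side 3: 9 + 5 = 14
  side 4: 9 + 5 = 14
This matches the lower bound, so 4 is optimal.

4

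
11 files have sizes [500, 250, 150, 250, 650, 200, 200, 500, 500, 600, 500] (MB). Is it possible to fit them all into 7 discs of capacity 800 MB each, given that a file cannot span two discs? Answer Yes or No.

A valid assignment using 6 discs:
  disc 1: 650 + 150 = 800
  disc 2: 600 + 200 = 800
  disc 3: 500 + 250 = 750
  disc 4: 500 + 250 = 750
  disc 5: 500 + 200 = 700
  disc 6: 500 = 500
That uses only 6 ≤ 7, so 7 discs are enough.

Yes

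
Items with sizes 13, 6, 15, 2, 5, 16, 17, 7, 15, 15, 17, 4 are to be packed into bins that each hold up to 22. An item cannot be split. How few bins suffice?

Total = 17 + 17 + 16 + 15 + 15 + 15 + 13 + 7 + 6 + 5 + 4 + 2 = 132.
Lower bound: ⌈132/22⌉ = 6 bins.
Also, 7 items each exceed 11, and no two of those can share a bin, so at least 7 bins are needed.
A packing using 7 bins:
  bin 1: 17 + 5 = 22
  bin 2: 17 + 4 = 21
  bin 3: 16 + 6 = 22
  bin 4: 15 + 7 = 22
  bin 5: 15 + 2 = 17
  bin 6: 15 = 15
  bin 7: 13 = 13
This matches the lower bound, so 7 is optimal.

7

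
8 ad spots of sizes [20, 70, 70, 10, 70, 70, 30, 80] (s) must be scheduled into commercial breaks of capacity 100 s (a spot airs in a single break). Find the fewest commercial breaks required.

5

Total = 80 + 70 + 70 + 70 + 70 + 30 + 20 + 10 = 420 s.
Lower bound: ⌈420/100⌉ = 5 commercial breaks.
A packing using 5 commercial breaks:
  break 1: 80 + 20 = 100
  break 2: 70 + 30 = 100
  break 3: 70 + 10 = 80
  break 4: 70 = 70
  break 5: 70 = 70
This matches the lower bound, so 5 is optimal.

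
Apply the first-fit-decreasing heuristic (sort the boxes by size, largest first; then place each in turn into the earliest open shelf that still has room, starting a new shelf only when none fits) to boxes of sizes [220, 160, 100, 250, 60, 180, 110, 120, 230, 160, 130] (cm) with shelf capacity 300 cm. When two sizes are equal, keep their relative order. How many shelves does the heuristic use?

Sorted descending: 250, 230, 220, 180, 160, 160, 130, 120, 110, 100, 60.
  250 → shelf 1 (new)  [load 250/300]
  230 → shelf 2 (new)  [load 230/300]
  220 → shelf 3 (new)  [load 220/300]
  180 → shelf 4 (new)  [load 180/300]
  160 → shelf 5 (new)  [load 160/300]
  160 → shelf 6 (new)  [load 160/300]
  130 → shelf 5  [load 290/300]
  120 → shelf 4  [load 300/300]
  110 → shelf 6  [load 270/300]
  100 → shelf 7 (new)  [load 100/300]
  60 → shelf 2  [load 290/300]
7 shelves opened.

7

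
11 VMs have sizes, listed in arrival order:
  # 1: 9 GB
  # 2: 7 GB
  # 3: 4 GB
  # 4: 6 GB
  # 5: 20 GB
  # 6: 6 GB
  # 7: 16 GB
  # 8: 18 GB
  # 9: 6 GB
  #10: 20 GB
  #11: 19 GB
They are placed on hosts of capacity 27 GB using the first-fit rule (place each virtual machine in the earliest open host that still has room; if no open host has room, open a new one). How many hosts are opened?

  9 → host 1 (new)  [load 9/27]
  7 → host 1  [load 16/27]
  4 → host 1  [load 20/27]
  6 → host 1  [load 26/27]
  20 → host 2 (new)  [load 20/27]
  6 → host 2  [load 26/27]
  16 → host 3 (new)  [load 16/27]
  18 → host 4 (new)  [load 18/27]
  6 → host 3  [load 22/27]
  20 → host 5 (new)  [load 20/27]
  19 → host 6 (new)  [load 19/27]
6 hosts opened.

6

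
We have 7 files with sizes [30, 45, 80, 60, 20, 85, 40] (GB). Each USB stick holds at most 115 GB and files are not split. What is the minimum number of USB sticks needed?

4

Total = 85 + 80 + 60 + 45 + 40 + 30 + 20 = 360 GB.
Lower bound: ⌈360/115⌉ = 4 USB sticks.
A packing using 4 USB sticks:
  USB stick 1: 85 + 30 = 115
  USB stick 2: 80 + 20 = 100
  USB stick 3: 60 + 45 = 105
  USB stick 4: 40 = 40
This matches the lower bound, so 4 is optimal.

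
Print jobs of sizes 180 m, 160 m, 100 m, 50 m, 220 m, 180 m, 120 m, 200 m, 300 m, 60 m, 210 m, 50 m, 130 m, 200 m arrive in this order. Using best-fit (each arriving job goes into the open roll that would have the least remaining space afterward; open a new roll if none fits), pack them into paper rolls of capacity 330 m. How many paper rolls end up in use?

  180 → roll 1 (new)  [load 180/330]
  160 → roll 2 (new)  [load 160/330]
  100 → roll 1  [load 280/330]
  50 → roll 1  [load 330/330]
  220 → roll 3 (new)  [load 220/330]
  180 → roll 4 (new)  [load 180/330]
  120 → roll 4  [load 300/330]
  200 → roll 5 (new)  [load 200/330]
  300 → roll 6 (new)  [load 300/330]
  60 → roll 3  [load 280/330]
  210 → roll 7 (new)  [load 210/330]
  50 → roll 3  [load 330/330]
  130 → roll 5  [load 330/330]
  200 → roll 8 (new)  [load 200/330]
8 paper rolls opened.

8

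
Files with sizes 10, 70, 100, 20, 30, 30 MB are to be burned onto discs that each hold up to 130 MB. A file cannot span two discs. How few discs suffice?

2

Total = 100 + 70 + 30 + 30 + 20 + 10 = 260 MB.
Lower bound: ⌈260/130⌉ = 2 discs.
A packing using 2 discs:
  disc 1: 100 + 30 = 130
  disc 2: 70 + 30 + 20 + 10 = 130
This matches the lower bound, so 2 is optimal.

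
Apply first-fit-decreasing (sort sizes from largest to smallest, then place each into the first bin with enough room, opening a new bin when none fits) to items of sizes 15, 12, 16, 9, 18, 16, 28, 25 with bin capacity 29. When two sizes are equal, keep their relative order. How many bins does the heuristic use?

Sorted descending: 28, 25, 18, 16, 16, 15, 12, 9.
  28 → bin 1 (new)  [load 28/29]
  25 → bin 2 (new)  [load 25/29]
  18 → bin 3 (new)  [load 18/29]
  16 → bin 4 (new)  [load 16/29]
  16 → bin 5 (new)  [load 16/29]
  15 → bin 6 (new)  [load 15/29]
  12 → bin 4  [load 28/29]
  9 → bin 3  [load 27/29]
6 bins opened.

6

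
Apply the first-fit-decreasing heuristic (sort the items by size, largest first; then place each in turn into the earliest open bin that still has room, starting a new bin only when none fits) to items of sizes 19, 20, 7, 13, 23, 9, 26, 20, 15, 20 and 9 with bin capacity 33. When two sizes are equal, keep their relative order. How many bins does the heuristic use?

Sorted descending: 26, 23, 20, 20, 20, 19, 15, 13, 9, 9, 7.
  26 → bin 1 (new)  [load 26/33]
  23 → bin 2 (new)  [load 23/33]
  20 → bin 3 (new)  [load 20/33]
  20 → bin 4 (new)  [load 20/33]
  20 → bin 5 (new)  [load 20/33]
  19 → bin 6 (new)  [load 19/33]
  15 → bin 7 (new)  [load 15/33]
  13 → bin 3  [load 33/33]
  9 → bin 2  [load 32/33]
  9 → bin 4  [load 29/33]
  7 → bin 1  [load 33/33]
7 bins opened.

7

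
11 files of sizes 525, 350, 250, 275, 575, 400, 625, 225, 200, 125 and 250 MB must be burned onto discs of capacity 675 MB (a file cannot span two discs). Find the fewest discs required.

Total = 625 + 575 + 525 + 400 + 350 + 275 + 250 + 250 + 225 + 200 + 125 = 3800 MB.
Lower bound: ⌈3800/675⌉ = 6 discs.
A packing using 6 discs:
  disc 1: 625 = 625
  disc 2: 575 = 575
  disc 3: 525 + 125 = 650
  disc 4: 400 + 275 = 675
  disc 5: 350 + 250 = 600
  disc 6: 250 + 225 + 200 = 675
This matches the lower bound, so 6 is optimal.

6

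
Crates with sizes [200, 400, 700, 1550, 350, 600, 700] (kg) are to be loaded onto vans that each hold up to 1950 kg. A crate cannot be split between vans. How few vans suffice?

3

Total = 1550 + 700 + 700 + 600 + 400 + 350 + 200 = 4500 kg.
Lower bound: ⌈4500/1950⌉ = 3 vans.
A packing using 3 vans:
  van 1: 1550 + 400 = 1950
  van 2: 700 + 700 + 350 + 200 = 1950
  van 3: 600 = 600
This matches the lower bound, so 3 is optimal.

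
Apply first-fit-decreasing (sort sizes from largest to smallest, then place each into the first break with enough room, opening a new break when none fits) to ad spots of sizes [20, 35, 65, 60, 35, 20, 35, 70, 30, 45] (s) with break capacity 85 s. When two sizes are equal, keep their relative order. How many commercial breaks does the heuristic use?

6

Sorted descending: 70, 65, 60, 45, 35, 35, 35, 30, 20, 20.
  70 → break 1 (new)  [load 70/85]
  65 → break 2 (new)  [load 65/85]
  60 → break 3 (new)  [load 60/85]
  45 → break 4 (new)  [load 45/85]
  35 → break 4  [load 80/85]
  35 → break 5 (new)  [load 35/85]
  35 → break 5  [load 70/85]
  30 → break 6 (new)  [load 30/85]
  20 → break 2  [load 85/85]
  20 → break 3  [load 80/85]
6 commercial breaks opened.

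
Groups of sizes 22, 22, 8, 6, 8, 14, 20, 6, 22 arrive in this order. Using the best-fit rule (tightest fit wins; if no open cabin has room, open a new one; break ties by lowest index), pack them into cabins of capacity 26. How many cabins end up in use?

6

  22 → cabin 1 (new)  [load 22/26]
  22 → cabin 2 (new)  [load 22/26]
  8 → cabin 3 (new)  [load 8/26]
  6 → cabin 3  [load 14/26]
  8 → cabin 3  [load 22/26]
  14 → cabin 4 (new)  [load 14/26]
  20 → cabin 5 (new)  [load 20/26]
  6 → cabin 5  [load 26/26]
  22 → cabin 6 (new)  [load 22/26]
6 cabins opened.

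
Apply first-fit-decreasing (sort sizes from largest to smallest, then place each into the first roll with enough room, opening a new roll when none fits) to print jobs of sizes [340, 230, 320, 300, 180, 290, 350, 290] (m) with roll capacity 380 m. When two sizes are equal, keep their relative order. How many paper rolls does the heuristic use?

8

Sorted descending: 350, 340, 320, 300, 290, 290, 230, 180.
  350 → roll 1 (new)  [load 350/380]
  340 → roll 2 (new)  [load 340/380]
  320 → roll 3 (new)  [load 320/380]
  300 → roll 4 (new)  [load 300/380]
  290 → roll 5 (new)  [load 290/380]
  290 → roll 6 (new)  [load 290/380]
  230 → roll 7 (new)  [load 230/380]
  180 → roll 8 (new)  [load 180/380]
8 paper rolls opened.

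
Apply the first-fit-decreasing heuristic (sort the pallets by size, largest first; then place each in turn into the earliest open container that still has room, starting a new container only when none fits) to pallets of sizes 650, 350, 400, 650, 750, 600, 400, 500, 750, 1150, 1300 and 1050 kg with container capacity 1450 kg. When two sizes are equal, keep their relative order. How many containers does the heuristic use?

Sorted descending: 1300, 1150, 1050, 750, 750, 650, 650, 600, 500, 400, 400, 350.
  1300 → container 1 (new)  [load 1300/1450]
  1150 → container 2 (new)  [load 1150/1450]
  1050 → container 3 (new)  [load 1050/1450]
  750 → container 4 (new)  [load 750/1450]
  750 → container 5 (new)  [load 750/1450]
  650 → container 4  [load 1400/1450]
  650 → container 5  [load 1400/1450]
  600 → container 6 (new)  [load 600/1450]
  500 → container 6  [load 1100/1450]
  400 → container 3  [load 1450/1450]
  400 → container 7 (new)  [load 400/1450]
  350 → container 6  [load 1450/1450]
7 containers opened.

7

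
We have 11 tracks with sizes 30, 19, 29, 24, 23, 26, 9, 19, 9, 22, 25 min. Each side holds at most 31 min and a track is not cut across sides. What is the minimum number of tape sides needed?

9

Total = 30 + 29 + 26 + 25 + 24 + 23 + 22 + 19 + 19 + 9 + 9 = 235 min.
Lower bound: ⌈235/31⌉ = 8 tape sides.
Also, 9 tracks each exceed 31/2 min, and no two of those can share a side, so at least 9 tape sides are needed.
A packing using 9 tape sides:
  side 1: 30 = 30
  side 2: 29 = 29
  side 3: 26 = 26
  side 4: 25 = 25
  side 5: 24 = 24
  side 6: 23 = 23
  side 7: 22 + 9 = 31
  side 8: 19 + 9 = 28
  side 9: 19 = 19
This matches the lower bound, so 9 is optimal.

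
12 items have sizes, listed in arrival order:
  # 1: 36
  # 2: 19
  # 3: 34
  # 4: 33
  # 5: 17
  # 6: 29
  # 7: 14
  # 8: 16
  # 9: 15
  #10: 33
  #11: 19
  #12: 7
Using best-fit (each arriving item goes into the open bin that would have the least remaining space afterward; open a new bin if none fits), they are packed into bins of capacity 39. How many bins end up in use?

  36 → bin 1 (new)  [load 36/39]
  19 → bin 2 (new)  [load 19/39]
  34 → bin 3 (new)  [load 34/39]
  33 → bin 4 (new)  [load 33/39]
  17 → bin 2  [load 36/39]
  29 → bin 5 (new)  [load 29/39]
  14 → bin 6 (new)  [load 14/39]
  16 → bin 6  [load 30/39]
  15 → bin 7 (new)  [load 15/39]
  33 → bin 8 (new)  [load 33/39]
  19 → bin 7  [load 34/39]
  7 → bin 6  [load 37/39]
8 bins opened.

8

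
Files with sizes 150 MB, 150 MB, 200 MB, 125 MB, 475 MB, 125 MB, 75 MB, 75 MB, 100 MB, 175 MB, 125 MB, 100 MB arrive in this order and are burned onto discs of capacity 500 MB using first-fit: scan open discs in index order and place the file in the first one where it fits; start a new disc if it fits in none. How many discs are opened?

  150 → disc 1 (new)  [load 150/500]
  150 → disc 1  [load 300/500]
  200 → disc 1  [load 500/500]
  125 → disc 2 (new)  [load 125/500]
  475 → disc 3 (new)  [load 475/500]
  125 → disc 2  [load 250/500]
  75 → disc 2  [load 325/500]
  75 → disc 2  [load 400/500]
  100 → disc 2  [load 500/500]
  175 → disc 4 (new)  [load 175/500]
  125 → disc 4  [load 300/500]
  100 → disc 4  [load 400/500]
4 discs opened.

4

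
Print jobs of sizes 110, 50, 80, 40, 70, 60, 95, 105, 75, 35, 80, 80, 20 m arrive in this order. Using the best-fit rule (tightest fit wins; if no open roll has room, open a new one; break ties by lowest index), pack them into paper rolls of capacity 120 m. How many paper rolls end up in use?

9

  110 → roll 1 (new)  [load 110/120]
  50 → roll 2 (new)  [load 50/120]
  80 → roll 3 (new)  [load 80/120]
  40 → roll 3  [load 120/120]
  70 → roll 2  [load 120/120]
  60 → roll 4 (new)  [load 60/120]
  95 → roll 5 (new)  [load 95/120]
  105 → roll 6 (new)  [load 105/120]
  75 → roll 7 (new)  [load 75/120]
  35 → roll 7  [load 110/120]
  80 → roll 8 (new)  [load 80/120]
  80 → roll 9 (new)  [load 80/120]
  20 → roll 5  [load 115/120]
9 paper rolls opened.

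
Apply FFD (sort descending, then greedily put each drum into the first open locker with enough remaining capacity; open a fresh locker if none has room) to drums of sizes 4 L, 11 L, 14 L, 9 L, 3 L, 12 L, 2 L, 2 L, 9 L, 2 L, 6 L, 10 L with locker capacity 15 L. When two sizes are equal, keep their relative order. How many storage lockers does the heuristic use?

Sorted descending: 14, 12, 11, 10, 9, 9, 6, 4, 3, 2, 2, 2.
  14 → locker 1 (new)  [load 14/15]
  12 → locker 2 (new)  [load 12/15]
  11 → locker 3 (new)  [load 11/15]
  10 → locker 4 (new)  [load 10/15]
  9 → locker 5 (new)  [load 9/15]
  9 → locker 6 (new)  [load 9/15]
  6 → locker 5  [load 15/15]
  4 → locker 3  [load 15/15]
  3 → locker 2  [load 15/15]
  2 → locker 4  [load 12/15]
  2 → locker 4  [load 14/15]
  2 → locker 6  [load 11/15]
6 storage lockers opened.

6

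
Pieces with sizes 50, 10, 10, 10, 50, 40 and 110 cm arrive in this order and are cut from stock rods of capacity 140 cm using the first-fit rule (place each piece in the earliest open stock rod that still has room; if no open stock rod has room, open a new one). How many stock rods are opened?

3

  50 → stock rod 1 (new)  [load 50/140]
  10 → stock rod 1  [load 60/140]
  10 → stock rod 1  [load 70/140]
  10 → stock rod 1  [load 80/140]
  50 → stock rod 1  [load 130/140]
  40 → stock rod 2 (new)  [load 40/140]
  110 → stock rod 3 (new)  [load 110/140]
3 stock rods opened.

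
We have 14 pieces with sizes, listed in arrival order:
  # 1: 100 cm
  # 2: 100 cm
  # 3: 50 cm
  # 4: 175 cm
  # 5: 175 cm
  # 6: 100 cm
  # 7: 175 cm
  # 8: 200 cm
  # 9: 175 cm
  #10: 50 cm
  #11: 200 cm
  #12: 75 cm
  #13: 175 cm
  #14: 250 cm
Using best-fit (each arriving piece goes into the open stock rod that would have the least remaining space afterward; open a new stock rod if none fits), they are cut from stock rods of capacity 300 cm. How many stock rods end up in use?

9

  100 → stock rod 1 (new)  [load 100/300]
  100 → stock rod 1  [load 200/300]
  50 → stock rod 1  [load 250/300]
  175 → stock rod 2 (new)  [load 175/300]
  175 → stock rod 3 (new)  [load 175/300]
  100 → stock rod 2  [load 275/300]
  175 → stock rod 4 (new)  [load 175/300]
  200 → stock rod 5 (new)  [load 200/300]
  175 → stock rod 6 (new)  [load 175/300]
  50 → stock rod 1  [load 300/300]
  200 → stock rod 7 (new)  [load 200/300]
  75 → stock rod 5  [load 275/300]
  175 → stock rod 8 (new)  [load 175/300]
  250 → stock rod 9 (new)  [load 250/300]
9 stock rods opened.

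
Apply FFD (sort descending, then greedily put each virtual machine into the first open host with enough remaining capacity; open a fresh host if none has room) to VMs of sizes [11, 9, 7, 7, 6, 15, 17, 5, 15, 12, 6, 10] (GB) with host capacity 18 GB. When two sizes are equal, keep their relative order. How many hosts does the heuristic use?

8

Sorted descending: 17, 15, 15, 12, 11, 10, 9, 7, 7, 6, 6, 5.
  17 → host 1 (new)  [load 17/18]
  15 → host 2 (new)  [load 15/18]
  15 → host 3 (new)  [load 15/18]
  12 → host 4 (new)  [load 12/18]
  11 → host 5 (new)  [load 11/18]
  10 → host 6 (new)  [load 10/18]
  9 → host 7 (new)  [load 9/18]
  7 → host 5  [load 18/18]
  7 → host 6  [load 17/18]
  6 → host 4  [load 18/18]
  6 → host 7  [load 15/18]
  5 → host 8 (new)  [load 5/18]
8 hosts opened.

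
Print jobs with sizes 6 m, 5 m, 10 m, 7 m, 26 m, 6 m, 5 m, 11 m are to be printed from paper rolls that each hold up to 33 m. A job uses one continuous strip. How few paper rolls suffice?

Total = 26 + 11 + 10 + 7 + 6 + 6 + 5 + 5 = 76 m.
Lower bound: ⌈76/33⌉ = 3 paper rolls.
A packing using 3 paper rolls:
  roll 1: 26 + 7 = 33
  roll 2: 11 + 10 + 6 + 6 = 33
  roll 3: 5 + 5 = 10
This matches the lower bound, so 3 is optimal.

3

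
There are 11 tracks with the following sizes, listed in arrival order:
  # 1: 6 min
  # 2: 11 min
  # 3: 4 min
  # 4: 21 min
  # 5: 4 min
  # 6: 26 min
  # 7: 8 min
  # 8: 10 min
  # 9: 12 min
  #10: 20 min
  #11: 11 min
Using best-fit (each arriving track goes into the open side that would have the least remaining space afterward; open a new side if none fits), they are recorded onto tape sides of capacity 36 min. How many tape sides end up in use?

4

  6 → side 1 (new)  [load 6/36]
  11 → side 1  [load 17/36]
  4 → side 1  [load 21/36]
  21 → side 2 (new)  [load 21/36]
  4 → side 1  [load 25/36]
  26 → side 3 (new)  [load 26/36]
  8 → side 3  [load 34/36]
  10 → side 1  [load 35/36]
  12 → side 2  [load 33/36]
  20 → side 4 (new)  [load 20/36]
  11 → side 4  [load 31/36]
4 tape sides opened.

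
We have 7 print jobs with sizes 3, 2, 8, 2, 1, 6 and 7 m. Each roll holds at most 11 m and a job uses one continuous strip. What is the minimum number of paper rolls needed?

3

Total = 8 + 7 + 6 + 3 + 2 + 2 + 1 = 29 m.
Lower bound: ⌈29/11⌉ = 3 paper rolls.
A packing using 3 paper rolls:
  roll 1: 8 + 3 = 11
  roll 2: 7 + 2 + 2 = 11
  roll 3: 6 + 1 = 7
This matches the lower bound, so 3 is optimal.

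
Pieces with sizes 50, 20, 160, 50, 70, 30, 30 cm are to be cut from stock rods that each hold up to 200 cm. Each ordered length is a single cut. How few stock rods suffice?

Total = 160 + 70 + 50 + 50 + 30 + 30 + 20 = 410 cm.
Lower bound: ⌈410/200⌉ = 3 stock rods.
A packing using 3 stock rods:
  stock rod 1: 160 + 30 = 190
  stock rod 2: 70 + 50 + 50 + 30 = 200
  stock rod 3: 20 = 20
This matches the lower bound, so 3 is optimal.

3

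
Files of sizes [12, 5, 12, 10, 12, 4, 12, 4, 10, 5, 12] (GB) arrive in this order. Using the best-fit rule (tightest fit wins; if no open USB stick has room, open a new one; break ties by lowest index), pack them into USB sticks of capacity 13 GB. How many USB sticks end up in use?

  12 → USB stick 1 (new)  [load 12/13]
  5 → USB stick 2 (new)  [load 5/13]
  12 → USB stick 3 (new)  [load 12/13]
  10 → USB stick 4 (new)  [load 10/13]
  12 → USB stick 5 (new)  [load 12/13]
  4 → USB stick 2  [load 9/13]
  12 → USB stick 6 (new)  [load 12/13]
  4 → USB stick 2  [load 13/13]
  10 → USB stick 7 (new)  [load 10/13]
  5 → USB stick 8 (new)  [load 5/13]
  12 → USB stick 9 (new)  [load 12/13]
9 USB sticks opened.

9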